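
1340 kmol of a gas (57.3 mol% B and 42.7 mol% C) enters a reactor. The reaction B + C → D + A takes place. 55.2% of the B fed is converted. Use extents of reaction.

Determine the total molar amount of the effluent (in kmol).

1340 kmol

B reacted = 0.552 × 767.8 = 423.8 kmol; ν_B = −1, so ξ = 423.8/1 = 423.8 kmol.
Outlet amounts (n = n₀ + ν ξ):
  B: 767.8 − 1(423.8) = 344
  C: 572.2 − 1(423.8) = 148.3
  D: 0 + 1(423.8) = 423.8
  A: 0 + 1(423.8) = 423.8
Total out = 344 + 148.3 + 423.8 + 423.8 = 1340 kmol.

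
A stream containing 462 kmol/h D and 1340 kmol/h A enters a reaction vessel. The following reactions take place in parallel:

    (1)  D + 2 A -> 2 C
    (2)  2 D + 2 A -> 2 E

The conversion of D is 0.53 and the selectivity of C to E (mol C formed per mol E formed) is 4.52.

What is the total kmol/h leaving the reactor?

1560 kmol/h

Conversion of D: D consumed = 0.53 × 462 = 244.9 kmol/h = 1ξ₁ + 2ξ₂.
Selectivity: 2ξ₁ / (2ξ₂) = 4.52 → ξ₁ = 4.52 ξ₂.
Substitute: (1·4.52 + 2) ξ₂ = 244.9 → ξ₂ = 37.56 kmol/h, ξ₁ = 169.7 kmol/h.
Outlet amounts (n = n₀ + Σ ν·ξ):
  D: 462 − 1(169.7) − 2(37.56) = 217.1
  A: 1340 − 2(169.7) − 2(37.56) = 925.4
  C: 0 + 2(169.7) = 339.5
  E: 0 + 2(37.56) = 75.11
Total out = 217.1 + 925.4 + 339.5 + 75.11 = 1557 kmol/h.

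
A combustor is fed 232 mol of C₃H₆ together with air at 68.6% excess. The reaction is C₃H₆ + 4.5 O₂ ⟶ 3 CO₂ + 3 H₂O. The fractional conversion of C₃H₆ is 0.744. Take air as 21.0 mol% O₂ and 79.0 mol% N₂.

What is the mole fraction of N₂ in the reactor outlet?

0.761

Stoichiometric O₂ = 4.5 × 232 = 1044 mol; O₂ fed = 1044 × 1.686 = 1760 mol.
N₂ fed = 1760 × 79/21 = 6622 mol.
Fuel reacted = 0.744 × 232 → ξ = 172.6 mol.
Outlet (n = n₀ + ν ξ):
  C₃H₆: 232 − 1(172.6) = 59.39
  O₂: 1760 − 4.5(172.6) = 983.4
  N₂: 6622 (inert)
  CO₂: 0 + 3(172.6) = 517.8
  H₂O: 0 + 3(172.6) = 517.8
Total out = 8700 mol; y_N₂ = 6622 / 8700 = 0.7611.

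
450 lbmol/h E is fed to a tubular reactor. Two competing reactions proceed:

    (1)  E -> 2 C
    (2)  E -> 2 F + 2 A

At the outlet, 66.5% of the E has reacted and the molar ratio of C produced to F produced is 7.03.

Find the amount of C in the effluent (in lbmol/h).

524 lbmol/h

Conversion of E: E consumed = 0.665 × 450 = 299.2 lbmol/h = 1ξ₁ + 1ξ₂.
Selectivity: 2ξ₁ / (2ξ₂) = 7.03 → ξ₁ = 7.03 ξ₂.
Substitute: (1·7.03 + 1) ξ₂ = 299.2 → ξ₂ = 37.27 lbmol/h, ξ₁ = 262 lbmol/h.
Outlet amounts (n = n₀ + Σ ν·ξ):
  E: 450 − 1(262) − 1(37.27) = 150.8
  C: 0 + 2(262) = 524
  F: 0 + 2(37.27) = 74.53
  A: 0 + 2(37.27) = 74.53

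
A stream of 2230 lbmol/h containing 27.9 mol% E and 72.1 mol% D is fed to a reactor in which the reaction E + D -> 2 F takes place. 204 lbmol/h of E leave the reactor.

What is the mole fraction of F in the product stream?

0.375

For E: n = n₀ − 1ξ → 204 = 622.2 − 1ξ, giving ξ = 418.2 lbmol/h.
Outlet amounts (n = n₀ + ν ξ):
  E: 622.2 − 1(418.2) = 204
  D: 1608 − 1(418.2) = 1190
  F: 0 + 2(418.2) = 836.3
Total out = 2230 lbmol/h; y_F = 836.3 / 2230 = 0.375.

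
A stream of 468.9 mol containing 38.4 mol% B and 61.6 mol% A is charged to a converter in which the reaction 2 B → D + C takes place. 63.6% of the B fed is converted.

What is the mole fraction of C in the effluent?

0.122

B reacted = 0.636 × 180.1 = 114.5 mol; ν_B = −2, so ξ = 114.5/2 = 57.26 mol.
Outlet amounts (n = n₀ + ν ξ):
  B: 180.1 − 2(57.26) = 65.54
  D: 0 + 1(57.26) = 57.26
  C: 0 + 1(57.26) = 57.26
  A: 288.8 (inert)
Total out = 468.9 mol; y_C = 57.26 / 468.9 = 0.1221.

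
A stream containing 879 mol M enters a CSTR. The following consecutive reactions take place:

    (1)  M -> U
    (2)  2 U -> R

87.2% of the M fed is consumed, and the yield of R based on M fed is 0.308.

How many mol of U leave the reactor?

Conversion of M: M consumed = 1ξ₁ = 0.872 × 879 → ξ₁ = 766.5 mol.
Yield of R: 1ξ₂ / 879 = 0.308 → ξ₂ = 270.7 mol.
Outlet amounts (n = n₀ + Σ ν·ξ):
  M: 879 − 1(766.5) = 112.5
  U: 0 + 1(766.5) − 2(270.7) = 225
  R: 0 + 1(270.7) = 270.7

225 mol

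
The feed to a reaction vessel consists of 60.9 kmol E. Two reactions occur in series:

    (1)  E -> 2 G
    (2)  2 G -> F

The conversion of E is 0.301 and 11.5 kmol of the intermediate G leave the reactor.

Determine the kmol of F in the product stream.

12.6 kmol

Conversion of E: E consumed = 1ξ₁ = 0.301 × 60.9 → ξ₁ = 18.33 kmol.
G balance: n_G = 0 + 2ξ₁ − 2ξ₂ = 11.5 → ξ₂ = (2·18.33 − 11.5)/2 = 12.58 kmol.
Outlet amounts (n = n₀ + Σ ν·ξ):
  E: 60.9 − 1(18.33) = 42.57
  G: 0 + 2(18.33) − 2(12.58) = 11.5
  F: 0 + 1(12.58) = 12.58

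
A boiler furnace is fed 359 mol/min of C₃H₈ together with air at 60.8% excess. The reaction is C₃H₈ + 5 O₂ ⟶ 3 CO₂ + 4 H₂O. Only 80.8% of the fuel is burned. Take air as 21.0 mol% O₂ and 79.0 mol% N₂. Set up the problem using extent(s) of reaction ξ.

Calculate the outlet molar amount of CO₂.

870 mol/min

Stoichiometric O₂ = 5 × 359 = 1795 mol/min; O₂ fed = 1795 × 1.608 = 2886 mol/min.
N₂ fed = 2886 × 79/21 = 10860 mol/min.
Fuel reacted = 0.808 × 359 → ξ = 290.1 mol/min.
Outlet (n = n₀ + ν ξ):
  C₃H₈: 359 − 1(290.1) = 68.93
  O₂: 2886 − 5(290.1) = 1436
  N₂: 10860 (inert)
  CO₂: 0 + 3(290.1) = 870.2
  H₂O: 0 + 4(290.1) = 1160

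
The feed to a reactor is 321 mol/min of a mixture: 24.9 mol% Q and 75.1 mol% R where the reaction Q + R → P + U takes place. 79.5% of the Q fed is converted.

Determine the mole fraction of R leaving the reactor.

Q reacted = 0.795 × 79.93 = 63.54 mol/min; ν_Q = −1, so ξ = 63.54/1 = 63.54 mol/min.
Outlet amounts (n = n₀ + ν ξ):
  Q: 79.93 − 1(63.54) = 16.39
  R: 241.1 − 1(63.54) = 177.5
  P: 0 + 1(63.54) = 63.54
  U: 0 + 1(63.54) = 63.54
Total out = 321 mol/min; y_R = 177.5 / 321 = 0.553.

0.553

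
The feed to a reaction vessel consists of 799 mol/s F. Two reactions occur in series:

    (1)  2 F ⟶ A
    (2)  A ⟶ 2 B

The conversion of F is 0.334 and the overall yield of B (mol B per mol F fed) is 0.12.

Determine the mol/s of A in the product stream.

Conversion of F: F consumed = 2ξ₁ = 0.334 × 799 → ξ₁ = 133.4 mol/s.
Yield of B: 2ξ₂ / 799 = 0.12 → ξ₂ = 47.94 mol/s.
Outlet amounts (n = n₀ + Σ ν·ξ):
  F: 799 − 2(133.4) = 532.1
  A: 0 + 1(133.4) − 1(47.94) = 85.49
  B: 0 + 2(47.94) = 95.88

85.5 mol/s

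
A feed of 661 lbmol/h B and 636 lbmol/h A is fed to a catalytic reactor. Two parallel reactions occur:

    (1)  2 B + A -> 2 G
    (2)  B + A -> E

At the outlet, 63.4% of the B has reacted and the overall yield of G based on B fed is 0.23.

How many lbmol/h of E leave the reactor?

267 lbmol/h

Yield of G: 2ξ₁ / 661 = 0.23 → ξ₁ = 76.02 lbmol/h.
Conversion of B: 2ξ₁ + 1ξ₂ = 0.634 × 661 = 419.1 → ξ₂ = 267 lbmol/h.
Outlet amounts (n = n₀ + Σ ν·ξ):
  B: 661 − 2(76.02) − 1(267) = 241.9
  A: 636 − 1(76.02) − 1(267) = 292.9
  G: 0 + 2(76.02) = 152
  E: 0 + 1(267) = 267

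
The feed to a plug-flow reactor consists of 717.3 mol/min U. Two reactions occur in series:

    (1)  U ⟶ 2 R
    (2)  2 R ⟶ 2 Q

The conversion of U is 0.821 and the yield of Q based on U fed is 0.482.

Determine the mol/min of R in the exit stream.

832 mol/min

Conversion of U: U consumed = 1ξ₁ = 0.821 × 717.3 → ξ₁ = 588.9 mol/min.
Yield of Q: 2ξ₂ / 717.3 = 0.482 → ξ₂ = 172.9 mol/min.
Outlet amounts (n = n₀ + Σ ν·ξ):
  U: 717.3 − 1(588.9) = 128.4
  R: 0 + 2(588.9) − 2(172.9) = 832.1
  Q: 0 + 2(172.9) = 345.7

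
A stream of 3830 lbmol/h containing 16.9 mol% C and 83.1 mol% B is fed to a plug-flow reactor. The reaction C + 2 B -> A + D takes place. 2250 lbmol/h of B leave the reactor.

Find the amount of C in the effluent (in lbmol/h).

For B: n = n₀ − 2ξ → 2250 = 3183 − 2ξ, giving ξ = 466.4 lbmol/h.
Outlet amounts (n = n₀ + ν ξ):
  C: 647.3 − 1(466.4) = 180.9
  B: 3183 − 2(466.4) = 2250
  A: 0 + 1(466.4) = 466.4
  D: 0 + 1(466.4) = 466.4

181 lbmol/h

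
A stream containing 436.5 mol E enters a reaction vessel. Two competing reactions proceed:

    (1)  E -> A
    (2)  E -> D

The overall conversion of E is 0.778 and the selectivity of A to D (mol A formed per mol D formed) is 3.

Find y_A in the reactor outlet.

Conversion of E: E consumed = 0.778 × 436.5 = 339.6 mol = 1ξ₁ + 1ξ₂.
Selectivity: 1ξ₁ / (1ξ₂) = 3 → ξ₁ = 3 ξ₂.
Substitute: (1·3 + 1) ξ₂ = 339.6 → ξ₂ = 84.9 mol, ξ₁ = 254.7 mol.
Outlet amounts (n = n₀ + Σ ν·ξ):
  E: 436.5 − 1(254.7) − 1(84.9) = 96.9
  A: 0 + 1(254.7) = 254.7
  D: 0 + 1(84.9) = 84.9
Total out = 436.5 mol; y_A = 254.7 / 436.5 = 0.5835.

0.584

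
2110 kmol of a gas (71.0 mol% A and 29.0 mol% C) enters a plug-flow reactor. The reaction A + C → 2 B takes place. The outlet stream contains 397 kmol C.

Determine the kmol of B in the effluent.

430 kmol

For C: n = n₀ − 1ξ → 397 = 611.9 − 1ξ, giving ξ = 214.9 kmol.
Outlet amounts (n = n₀ + ν ξ):
  A: 1498 − 1(214.9) = 1283
  C: 611.9 − 1(214.9) = 397
  B: 0 + 2(214.9) = 429.8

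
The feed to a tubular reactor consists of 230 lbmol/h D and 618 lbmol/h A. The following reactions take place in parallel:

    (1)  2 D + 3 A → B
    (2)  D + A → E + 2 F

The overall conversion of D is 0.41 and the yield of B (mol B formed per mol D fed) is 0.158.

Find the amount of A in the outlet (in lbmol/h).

487 lbmol/h

Yield of B: 1ξ₁ / 230 = 0.158 → ξ₁ = 36.34 lbmol/h.
Conversion of D: 2ξ₁ + 1ξ₂ = 0.41 × 230 = 94.3 → ξ₂ = 21.62 lbmol/h.
Outlet amounts (n = n₀ + Σ ν·ξ):
  D: 230 − 2(36.34) − 1(21.62) = 135.7
  A: 618 − 3(36.34) − 1(21.62) = 487.4
  B: 0 + 1(36.34) = 36.34
  E: 0 + 1(21.62) = 21.62
  F: 0 + 2(21.62) = 43.24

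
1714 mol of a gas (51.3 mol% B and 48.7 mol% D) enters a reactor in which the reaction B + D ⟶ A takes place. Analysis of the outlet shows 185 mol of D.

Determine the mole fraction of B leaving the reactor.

For D: n = n₀ − 1ξ → 185 = 834.7 − 1ξ, giving ξ = 649.7 mol.
Outlet amounts (n = n₀ + ν ξ):
  B: 879.3 − 1(649.7) = 229.6
  D: 834.7 − 1(649.7) = 185
  A: 0 + 1(649.7) = 649.7
Total out = 1064 mol; y_B = 229.6 / 1064 = 0.2157.

0.216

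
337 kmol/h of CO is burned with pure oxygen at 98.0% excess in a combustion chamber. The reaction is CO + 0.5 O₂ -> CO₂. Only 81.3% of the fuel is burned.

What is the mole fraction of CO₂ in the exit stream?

Stoichiometric O₂ = 0.5 × 337 = 168.5 kmol/h; O₂ fed = 168.5 × 1.980 = 333.6 kmol/h.
Fuel reacted = 0.813 × 337 → ξ = 274 kmol/h.
Outlet (n = n₀ + ν ξ):
  CO: 337 − 1(274) = 63.02
  O₂: 333.6 − 0.5(274) = 196.6
  CO₂: 0 + 1(274) = 274
Total out = 533.6 kmol/h; y_CO₂ = 274 / 533.6 = 0.5134.

0.513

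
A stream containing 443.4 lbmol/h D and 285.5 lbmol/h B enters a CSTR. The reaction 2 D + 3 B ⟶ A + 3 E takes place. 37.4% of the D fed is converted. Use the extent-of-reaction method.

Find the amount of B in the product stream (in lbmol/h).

D reacted = 0.374 × 443.4 = 165.8 lbmol/h; ν_D = −2, so ξ = 165.8/2 = 82.92 lbmol/h.
Outlet amounts (n = n₀ + ν ξ):
  D: 443.4 − 2(82.92) = 277.6
  B: 285.5 − 3(82.92) = 36.75
  A: 0 + 1(82.92) = 82.92
  E: 0 + 3(82.92) = 248.7

36.8 lbmol/h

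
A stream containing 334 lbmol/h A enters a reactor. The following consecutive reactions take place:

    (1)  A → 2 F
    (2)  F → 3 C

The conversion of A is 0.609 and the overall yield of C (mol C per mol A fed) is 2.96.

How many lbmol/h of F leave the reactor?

77.3 lbmol/h

Conversion of A: A consumed = 1ξ₁ = 0.609 × 334 → ξ₁ = 203.4 lbmol/h.
Yield of C: 3ξ₂ / 334 = 2.96 → ξ₂ = 329.5 lbmol/h.
Outlet amounts (n = n₀ + Σ ν·ξ):
  A: 334 − 1(203.4) = 130.6
  F: 0 + 2(203.4) − 1(329.5) = 77.27
  C: 0 + 3(329.5) = 988.6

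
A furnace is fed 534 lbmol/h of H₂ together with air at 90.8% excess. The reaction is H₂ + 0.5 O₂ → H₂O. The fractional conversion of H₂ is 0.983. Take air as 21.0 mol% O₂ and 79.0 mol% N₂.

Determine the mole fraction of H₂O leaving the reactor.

Stoichiometric O₂ = 0.5 × 534 = 267 lbmol/h; O₂ fed = 267 × 1.908 = 509.4 lbmol/h.
N₂ fed = 509.4 × 79/21 = 1916 lbmol/h.
Fuel reacted = 0.983 × 534 → ξ = 524.9 lbmol/h.
Outlet (n = n₀ + ν ξ):
  H₂: 534 − 1(524.9) = 9.078
  O₂: 509.4 − 0.5(524.9) = 247
  N₂: 1916 (inert)
  H₂O: 0 + 1(524.9) = 524.9
Total out = 2697 lbmol/h; y_H₂O = 524.9 / 2697 = 0.1946.

0.195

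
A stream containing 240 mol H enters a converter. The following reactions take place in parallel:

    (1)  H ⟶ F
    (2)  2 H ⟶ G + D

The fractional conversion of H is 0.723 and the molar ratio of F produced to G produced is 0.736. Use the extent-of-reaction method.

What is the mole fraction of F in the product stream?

Conversion of H: H consumed = 0.723 × 240 = 173.5 mol = 1ξ₁ + 2ξ₂.
Selectivity: 1ξ₁ / (1ξ₂) = 0.736 → ξ₁ = 0.736 ξ₂.
Substitute: (1·0.736 + 2) ξ₂ = 173.5 → ξ₂ = 63.42 mol, ξ₁ = 46.68 mol.
Outlet amounts (n = n₀ + Σ ν·ξ):
  H: 240 − 1(46.68) − 2(63.42) = 66.48
  F: 0 + 1(46.68) = 46.68
  G: 0 + 1(63.42) = 63.42
  D: 0 + 1(63.42) = 63.42
Total out = 240 mol; y_F = 46.68 / 240 = 0.1945.

0.194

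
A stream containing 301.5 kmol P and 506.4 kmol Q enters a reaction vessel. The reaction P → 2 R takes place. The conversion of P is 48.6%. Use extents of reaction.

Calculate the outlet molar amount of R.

P reacted = 0.486 × 301.5 = 146.5 kmol; ν_P = −1, so ξ = 146.5/1 = 146.5 kmol.
Outlet amounts (n = n₀ + ν ξ):
  P: 301.5 − 1(146.5) = 155
  R: 0 + 2(146.5) = 293.1
  Q: 506.4 (inert)

293 kmol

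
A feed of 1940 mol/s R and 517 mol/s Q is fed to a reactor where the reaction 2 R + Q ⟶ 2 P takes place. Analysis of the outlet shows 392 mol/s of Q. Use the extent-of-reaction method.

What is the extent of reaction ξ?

ξ = 125 mol/s

For Q: n = n₀ − 1ξ → 392 = 517 − 1ξ, giving ξ = 125 mol/s.
Outlet amounts (n = n₀ + ν ξ):
  R: 1940 − 2(125) = 1690
  Q: 517 − 1(125) = 392
  P: 0 + 2(125) = 250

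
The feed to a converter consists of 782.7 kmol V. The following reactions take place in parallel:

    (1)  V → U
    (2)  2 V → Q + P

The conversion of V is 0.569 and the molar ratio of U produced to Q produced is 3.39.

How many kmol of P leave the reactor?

82.6 kmol

Conversion of V: V consumed = 0.569 × 782.7 = 445.4 kmol = 1ξ₁ + 2ξ₂.
Selectivity: 1ξ₁ / (1ξ₂) = 3.39 → ξ₁ = 3.39 ξ₂.
Substitute: (1·3.39 + 2) ξ₂ = 445.4 → ξ₂ = 82.63 kmol, ξ₁ = 280.1 kmol.
Outlet amounts (n = n₀ + Σ ν·ξ):
  V: 782.7 − 1(280.1) − 2(82.63) = 337.3
  U: 0 + 1(280.1) = 280.1
  Q: 0 + 1(82.63) = 82.63
  P: 0 + 1(82.63) = 82.63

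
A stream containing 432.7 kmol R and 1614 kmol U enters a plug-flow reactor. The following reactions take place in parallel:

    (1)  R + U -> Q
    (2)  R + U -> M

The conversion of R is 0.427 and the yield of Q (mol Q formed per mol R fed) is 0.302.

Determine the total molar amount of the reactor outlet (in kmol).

Yield of Q: 1ξ₁ / 432.7 = 0.302 → ξ₁ = 130.7 kmol.
Conversion of R: 1ξ₁ + 1ξ₂ = 0.427 × 432.7 = 184.8 → ξ₂ = 54.09 kmol.
Outlet amounts (n = n₀ + Σ ν·ξ):
  R: 432.7 − 1(130.7) − 1(54.09) = 247.9
  U: 1614 − 1(130.7) − 1(54.09) = 1429
  Q: 0 + 1(130.7) = 130.7
  M: 0 + 1(54.09) = 54.09
Total out = 247.9 + 1429 + 130.7 + 54.09 = 1862 kmol.

1860 kmol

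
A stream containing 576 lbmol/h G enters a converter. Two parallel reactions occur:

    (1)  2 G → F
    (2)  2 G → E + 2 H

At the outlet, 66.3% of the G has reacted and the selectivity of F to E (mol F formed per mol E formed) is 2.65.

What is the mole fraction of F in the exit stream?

0.283

Conversion of G: G consumed = 0.663 × 576 = 381.9 lbmol/h = 2ξ₁ + 2ξ₂.
Selectivity: 1ξ₁ / (1ξ₂) = 2.65 → ξ₁ = 2.65 ξ₂.
Substitute: (2·2.65 + 2) ξ₂ = 381.9 → ξ₂ = 52.31 lbmol/h, ξ₁ = 138.6 lbmol/h.
Outlet amounts (n = n₀ + Σ ν·ξ):
  G: 576 − 2(138.6) − 2(52.31) = 194.1
  F: 0 + 1(138.6) = 138.6
  E: 0 + 1(52.31) = 52.31
  H: 0 + 2(52.31) = 104.6
Total out = 489.7 lbmol/h; y_F = 138.6 / 489.7 = 0.2831.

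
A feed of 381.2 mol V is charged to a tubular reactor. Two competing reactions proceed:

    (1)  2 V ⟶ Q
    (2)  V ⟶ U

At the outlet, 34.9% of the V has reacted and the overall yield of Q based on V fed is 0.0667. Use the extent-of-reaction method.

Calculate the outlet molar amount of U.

Yield of Q: 1ξ₁ / 381.2 = 0.0667 → ξ₁ = 25.43 mol.
Conversion of V: 2ξ₁ + 1ξ₂ = 0.349 × 381.2 = 133 → ξ₂ = 82.19 mol.
Outlet amounts (n = n₀ + Σ ν·ξ):
  V: 381.2 − 2(25.43) − 1(82.19) = 248.2
  Q: 0 + 1(25.43) = 25.43
  U: 0 + 1(82.19) = 82.19

82.2 mol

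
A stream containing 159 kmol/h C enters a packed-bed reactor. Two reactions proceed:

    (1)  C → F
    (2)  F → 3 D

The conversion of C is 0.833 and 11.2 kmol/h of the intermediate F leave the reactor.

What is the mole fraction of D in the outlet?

Conversion of C: C consumed = 1ξ₁ = 0.833 × 159 → ξ₁ = 132.4 kmol/h.
F balance: n_F = 0 + 1ξ₁ − 1ξ₂ = 11.2 → ξ₂ = (1·132.4 − 11.2)/1 = 121.2 kmol/h.
Outlet amounts (n = n₀ + Σ ν·ξ):
  C: 159 − 1(132.4) = 26.55
  F: 0 + 1(132.4) − 1(121.2) = 11.2
  D: 0 + 3(121.2) = 363.7
Total out = 401.5 kmol/h; y_D = 363.7 / 401.5 = 0.906.

0.906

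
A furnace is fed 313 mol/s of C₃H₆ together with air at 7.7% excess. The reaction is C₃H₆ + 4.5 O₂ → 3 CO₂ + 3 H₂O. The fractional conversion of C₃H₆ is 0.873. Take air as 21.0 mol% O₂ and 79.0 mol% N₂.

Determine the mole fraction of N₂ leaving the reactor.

Stoichiometric O₂ = 4.5 × 313 = 1408 mol/s; O₂ fed = 1408 × 1.077 = 1517 mol/s.
N₂ fed = 1517 × 79/21 = 5707 mol/s.
Fuel reacted = 0.873 × 313 → ξ = 273.2 mol/s.
Outlet (n = n₀ + ν ξ):
  C₃H₆: 313 − 1(273.2) = 39.75
  O₂: 1517 − 4.5(273.2) = 287.3
  N₂: 5707 (inert)
  CO₂: 0 + 3(273.2) = 819.7
  H₂O: 0 + 3(273.2) = 819.7
Total out = 7673 mol/s; y_N₂ = 5707 / 7673 = 0.7437.

0.744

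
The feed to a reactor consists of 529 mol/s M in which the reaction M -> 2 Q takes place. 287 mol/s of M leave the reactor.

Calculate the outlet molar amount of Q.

484 mol/s

For M: n = n₀ − 1ξ → 287 = 529 − 1ξ, giving ξ = 242 mol/s.
Outlet amounts (n = n₀ + ν ξ):
  M: 529 − 1(242) = 287
  Q: 0 + 2(242) = 484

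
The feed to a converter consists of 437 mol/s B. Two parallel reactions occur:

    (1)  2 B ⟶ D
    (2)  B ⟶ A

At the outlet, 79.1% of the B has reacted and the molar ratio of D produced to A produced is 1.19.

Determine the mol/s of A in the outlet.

102 mol/s

Conversion of B: B consumed = 0.791 × 437 = 345.7 mol/s = 2ξ₁ + 1ξ₂.
Selectivity: 1ξ₁ / (1ξ₂) = 1.19 → ξ₁ = 1.19 ξ₂.
Substitute: (2·1.19 + 1) ξ₂ = 345.7 → ξ₂ = 102.3 mol/s, ξ₁ = 121.7 mol/s.
Outlet amounts (n = n₀ + Σ ν·ξ):
  B: 437 − 2(121.7) − 1(102.3) = 91.33
  D: 0 + 1(121.7) = 121.7
  A: 0 + 1(102.3) = 102.3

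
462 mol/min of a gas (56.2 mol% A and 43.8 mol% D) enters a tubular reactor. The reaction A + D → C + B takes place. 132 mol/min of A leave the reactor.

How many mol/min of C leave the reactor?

128 mol/min

For A: n = n₀ − 1ξ → 132 = 259.6 − 1ξ, giving ξ = 127.6 mol/min.
Outlet amounts (n = n₀ + ν ξ):
  A: 259.6 − 1(127.6) = 132
  D: 202.4 − 1(127.6) = 74.71
  C: 0 + 1(127.6) = 127.6
  B: 0 + 1(127.6) = 127.6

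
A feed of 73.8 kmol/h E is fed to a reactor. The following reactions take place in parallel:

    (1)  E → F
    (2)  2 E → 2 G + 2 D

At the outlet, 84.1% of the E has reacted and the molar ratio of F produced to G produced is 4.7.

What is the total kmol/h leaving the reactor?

84.7 kmol/h

Conversion of E: E consumed = 0.841 × 73.8 = 62.07 kmol/h = 1ξ₁ + 2ξ₂.
Selectivity: 1ξ₁ / (2ξ₂) = 4.7 → ξ₁ = 9.4 ξ₂.
Substitute: (1·9.4 + 2) ξ₂ = 62.07 → ξ₂ = 5.444 kmol/h, ξ₁ = 51.18 kmol/h.
Outlet amounts (n = n₀ + Σ ν·ξ):
  E: 73.8 − 1(51.18) − 2(5.444) = 11.73
  F: 0 + 1(51.18) = 51.18
  G: 0 + 2(5.444) = 10.89
  D: 0 + 2(5.444) = 10.89
Total out = 11.73 + 51.18 + 10.89 + 10.89 = 84.69 kmol/h.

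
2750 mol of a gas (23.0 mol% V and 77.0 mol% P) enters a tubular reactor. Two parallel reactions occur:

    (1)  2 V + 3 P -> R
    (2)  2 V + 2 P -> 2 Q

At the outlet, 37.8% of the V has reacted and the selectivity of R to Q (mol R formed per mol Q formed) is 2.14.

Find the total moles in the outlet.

2320 mol

Conversion of V: V consumed = 0.378 × 632.5 = 239.1 mol = 2ξ₁ + 2ξ₂.
Selectivity: 1ξ₁ / (2ξ₂) = 2.14 → ξ₁ = 4.28 ξ₂.
Substitute: (2·4.28 + 2) ξ₂ = 239.1 → ξ₂ = 22.64 mol, ξ₁ = 96.9 mol.
Outlet amounts (n = n₀ + Σ ν·ξ):
  V: 632.5 − 2(96.9) − 2(22.64) = 393.4
  P: 2118 − 3(96.9) − 2(22.64) = 1782
  R: 0 + 1(96.9) = 96.9
  Q: 0 + 2(22.64) = 45.28
Total out = 393.4 + 1782 + 96.9 + 45.28 = 2317 mol.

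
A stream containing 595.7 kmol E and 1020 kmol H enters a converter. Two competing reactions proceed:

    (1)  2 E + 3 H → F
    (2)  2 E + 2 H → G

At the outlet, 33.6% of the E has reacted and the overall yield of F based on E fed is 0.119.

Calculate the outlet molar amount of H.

Yield of F: 1ξ₁ / 595.7 = 0.119 → ξ₁ = 70.89 kmol.
Conversion of E: 2ξ₁ + 2ξ₂ = 0.336 × 595.7 = 200.2 → ξ₂ = 29.19 kmol.
Outlet amounts (n = n₀ + Σ ν·ξ):
  E: 595.7 − 2(70.89) − 2(29.19) = 395.5
  H: 1020 − 3(70.89) − 2(29.19) = 749
  F: 0 + 1(70.89) = 70.89
  G: 0 + 1(29.19) = 29.19

749 kmol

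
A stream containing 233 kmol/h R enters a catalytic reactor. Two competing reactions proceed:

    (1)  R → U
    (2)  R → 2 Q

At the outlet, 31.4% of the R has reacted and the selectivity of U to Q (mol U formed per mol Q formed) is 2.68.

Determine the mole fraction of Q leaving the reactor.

Conversion of R: R consumed = 0.314 × 233 = 73.16 kmol/h = 1ξ₁ + 1ξ₂.
Selectivity: 1ξ₁ / (2ξ₂) = 2.68 → ξ₁ = 5.36 ξ₂.
Substitute: (1·5.36 + 1) ξ₂ = 73.16 → ξ₂ = 11.5 kmol/h, ξ₁ = 61.66 kmol/h.
Outlet amounts (n = n₀ + Σ ν·ξ):
  R: 233 − 1(61.66) − 1(11.5) = 159.8
  U: 0 + 1(61.66) = 61.66
  Q: 0 + 2(11.5) = 23.01
Total out = 244.5 kmol/h; y_Q = 23.01 / 244.5 = 0.0941.

0.0941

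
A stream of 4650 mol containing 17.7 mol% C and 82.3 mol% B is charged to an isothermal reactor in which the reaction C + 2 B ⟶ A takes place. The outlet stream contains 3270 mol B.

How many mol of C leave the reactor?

For B: n = n₀ − 2ξ → 3270 = 3827 − 2ξ, giving ξ = 278.5 mol.
Outlet amounts (n = n₀ + ν ξ):
  C: 823 − 1(278.5) = 544.6
  B: 3827 − 2(278.5) = 3270
  A: 0 + 1(278.5) = 278.5

545 mol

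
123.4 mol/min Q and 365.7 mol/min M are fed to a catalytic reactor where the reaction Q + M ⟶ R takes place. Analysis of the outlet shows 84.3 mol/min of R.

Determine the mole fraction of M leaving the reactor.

0.695

For R: n = n₀ + 1ξ → 84.3 = 0 + 1ξ, giving ξ = 84.3 mol/min.
Outlet amounts (n = n₀ + ν ξ):
  Q: 123.4 − 1(84.3) = 39.1
  M: 365.7 − 1(84.3) = 281.4
  R: 0 + 1(84.3) = 84.3
Total out = 404.8 mol/min; y_M = 281.4 / 404.8 = 0.6952.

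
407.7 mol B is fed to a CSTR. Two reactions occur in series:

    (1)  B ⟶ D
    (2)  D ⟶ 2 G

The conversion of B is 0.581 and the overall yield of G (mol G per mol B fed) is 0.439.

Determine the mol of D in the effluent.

Conversion of B: B consumed = 1ξ₁ = 0.581 × 407.7 → ξ₁ = 236.9 mol.
Yield of G: 2ξ₂ / 407.7 = 0.439 → ξ₂ = 89.49 mol.
Outlet amounts (n = n₀ + Σ ν·ξ):
  B: 407.7 − 1(236.9) = 170.8
  D: 0 + 1(236.9) − 1(89.49) = 147.4
  G: 0 + 2(89.49) = 179

147 mol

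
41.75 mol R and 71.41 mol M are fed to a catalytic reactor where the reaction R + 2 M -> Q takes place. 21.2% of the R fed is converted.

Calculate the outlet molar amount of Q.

8.85 mol

R reacted = 0.212 × 41.75 = 8.851 mol; ν_R = −1, so ξ = 8.851/1 = 8.851 mol.
Outlet amounts (n = n₀ + ν ξ):
  R: 41.75 − 1(8.851) = 32.9
  M: 71.41 − 2(8.851) = 53.71
  Q: 0 + 1(8.851) = 8.851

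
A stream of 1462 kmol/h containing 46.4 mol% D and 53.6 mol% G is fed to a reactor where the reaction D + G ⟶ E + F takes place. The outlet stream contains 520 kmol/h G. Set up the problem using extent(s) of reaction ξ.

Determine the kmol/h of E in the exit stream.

For G: n = n₀ − 1ξ → 520 = 783.6 − 1ξ, giving ξ = 263.6 kmol/h.
Outlet amounts (n = n₀ + ν ξ):
  D: 678.4 − 1(263.6) = 414.7
  G: 783.6 − 1(263.6) = 520
  E: 0 + 1(263.6) = 263.6
  F: 0 + 1(263.6) = 263.6

264 kmol/h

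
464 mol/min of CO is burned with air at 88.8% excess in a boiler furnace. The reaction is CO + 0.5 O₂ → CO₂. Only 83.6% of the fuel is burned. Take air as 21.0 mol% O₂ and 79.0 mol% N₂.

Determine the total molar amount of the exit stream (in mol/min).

2360 mol/min

Stoichiometric O₂ = 0.5 × 464 = 232 mol/min; O₂ fed = 232 × 1.888 = 438 mol/min.
N₂ fed = 438 × 79/21 = 1648 mol/min.
Fuel reacted = 0.836 × 464 → ξ = 387.9 mol/min.
Outlet (n = n₀ + ν ξ):
  CO: 464 − 1(387.9) = 76.1
  O₂: 438 − 0.5(387.9) = 244.1
  N₂: 1648 (inert)
  CO₂: 0 + 1(387.9) = 387.9
Total out = 76.1 + 244.1 + 1648 + 387.9 = 2356 mol/min.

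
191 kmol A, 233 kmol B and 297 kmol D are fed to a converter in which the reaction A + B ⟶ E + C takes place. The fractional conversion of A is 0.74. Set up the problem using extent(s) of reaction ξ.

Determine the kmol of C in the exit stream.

141 kmol

A reacted = 0.74 × 191 = 141.3 kmol; ν_A = −1, so ξ = 141.3/1 = 141.3 kmol.
Outlet amounts (n = n₀ + ν ξ):
  A: 191 − 1(141.3) = 49.66
  B: 233 − 1(141.3) = 91.66
  E: 0 + 1(141.3) = 141.3
  C: 0 + 1(141.3) = 141.3
  D: 297 (inert)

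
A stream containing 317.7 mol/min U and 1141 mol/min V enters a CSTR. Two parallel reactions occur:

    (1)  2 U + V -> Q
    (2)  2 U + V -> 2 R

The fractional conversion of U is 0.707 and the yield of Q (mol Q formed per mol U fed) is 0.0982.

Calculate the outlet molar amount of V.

Yield of Q: 1ξ₁ / 317.7 = 0.0982 → ξ₁ = 31.2 mol/min.
Conversion of U: 2ξ₁ + 2ξ₂ = 0.707 × 317.7 = 224.6 → ξ₂ = 81.11 mol/min.
Outlet amounts (n = n₀ + Σ ν·ξ):
  U: 317.7 − 2(31.2) − 2(81.11) = 93.09
  V: 1141 − 1(31.2) − 1(81.11) = 1029
  Q: 0 + 1(31.2) = 31.2
  R: 0 + 2(81.11) = 162.2

1030 mol/min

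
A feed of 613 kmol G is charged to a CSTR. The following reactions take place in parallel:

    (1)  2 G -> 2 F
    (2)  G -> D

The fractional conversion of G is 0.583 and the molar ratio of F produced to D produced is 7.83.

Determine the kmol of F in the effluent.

317 kmol

Conversion of G: G consumed = 0.583 × 613 = 357.4 kmol = 2ξ₁ + 1ξ₂.
Selectivity: 2ξ₁ / (1ξ₂) = 7.83 → ξ₁ = 3.915 ξ₂.
Substitute: (2·3.915 + 1) ξ₂ = 357.4 → ξ₂ = 40.47 kmol, ξ₁ = 158.5 kmol.
Outlet amounts (n = n₀ + Σ ν·ξ):
  G: 613 − 2(158.5) − 1(40.47) = 255.6
  F: 0 + 2(158.5) = 316.9
  D: 0 + 1(40.47) = 40.47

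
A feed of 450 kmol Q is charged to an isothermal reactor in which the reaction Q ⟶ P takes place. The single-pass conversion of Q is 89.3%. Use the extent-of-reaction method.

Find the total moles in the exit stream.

Q reacted = 0.893 × 450 = 401.9 kmol; ν_Q = −1, so ξ = 401.9/1 = 401.9 kmol.
Outlet amounts (n = n₀ + ν ξ):
  Q: 450 − 1(401.9) = 48.15
  P: 0 + 1(401.9) = 401.9
Total out = 48.15 + 401.9 = 450 kmol.

450 kmol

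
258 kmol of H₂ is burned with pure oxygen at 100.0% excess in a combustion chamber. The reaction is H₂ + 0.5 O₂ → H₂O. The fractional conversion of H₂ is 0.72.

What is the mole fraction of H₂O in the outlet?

Stoichiometric O₂ = 0.5 × 258 = 129 kmol; O₂ fed = 129 × 2.000 = 258 kmol.
Fuel reacted = 0.72 × 258 → ξ = 185.8 kmol.
Outlet (n = n₀ + ν ξ):
  H₂: 258 − 1(185.8) = 72.24
  O₂: 258 − 0.5(185.8) = 165.1
  H₂O: 0 + 1(185.8) = 185.8
Total out = 423.1 kmol; y_H₂O = 185.8 / 423.1 = 0.439.

0.439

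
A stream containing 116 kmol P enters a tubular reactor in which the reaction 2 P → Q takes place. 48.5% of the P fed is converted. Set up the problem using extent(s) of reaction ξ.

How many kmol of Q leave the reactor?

P reacted = 0.485 × 116 = 56.26 kmol; ν_P = −2, so ξ = 56.26/2 = 28.13 kmol.
Outlet amounts (n = n₀ + ν ξ):
  P: 116 − 2(28.13) = 59.74
  Q: 0 + 1(28.13) = 28.13

28.1 kmol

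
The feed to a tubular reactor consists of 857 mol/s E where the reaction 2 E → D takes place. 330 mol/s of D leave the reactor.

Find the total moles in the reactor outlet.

527 mol/s

For D: n = n₀ + 1ξ → 330 = 0 + 1ξ, giving ξ = 330 mol/s.
Outlet amounts (n = n₀ + ν ξ):
  E: 857 − 2(330) = 197
  D: 0 + 1(330) = 330
Total out = 197 + 330 = 527 mol/s.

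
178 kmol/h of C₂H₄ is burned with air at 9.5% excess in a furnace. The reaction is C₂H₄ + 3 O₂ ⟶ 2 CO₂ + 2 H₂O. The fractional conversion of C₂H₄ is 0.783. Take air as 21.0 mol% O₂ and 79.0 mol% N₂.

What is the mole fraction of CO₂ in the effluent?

0.0941

Stoichiometric O₂ = 3 × 178 = 534 kmol/h; O₂ fed = 534 × 1.095 = 584.7 kmol/h.
N₂ fed = 584.7 × 79/21 = 2200 kmol/h.
Fuel reacted = 0.783 × 178 → ξ = 139.4 kmol/h.
Outlet (n = n₀ + ν ξ):
  C₂H₄: 178 − 1(139.4) = 38.63
  O₂: 584.7 − 3(139.4) = 166.6
  N₂: 2200 (inert)
  CO₂: 0 + 2(139.4) = 278.7
  H₂O: 0 + 2(139.4) = 278.7
Total out = 2962 kmol/h; y_CO₂ = 278.7 / 2962 = 0.09409.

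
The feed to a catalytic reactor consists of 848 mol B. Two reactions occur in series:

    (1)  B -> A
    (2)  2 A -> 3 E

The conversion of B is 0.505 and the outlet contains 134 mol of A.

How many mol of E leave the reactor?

Conversion of B: B consumed = 1ξ₁ = 0.505 × 848 → ξ₁ = 428.2 mol.
A balance: n_A = 0 + 1ξ₁ − 2ξ₂ = 134 → ξ₂ = (1·428.2 − 134)/2 = 147.1 mol.
Outlet amounts (n = n₀ + Σ ν·ξ):
  B: 848 − 1(428.2) = 419.8
  A: 0 + 1(428.2) − 2(147.1) = 134
  E: 0 + 3(147.1) = 441.4

441 mol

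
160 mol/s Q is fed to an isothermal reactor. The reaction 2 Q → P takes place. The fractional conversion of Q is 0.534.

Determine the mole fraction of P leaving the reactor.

0.364

Q reacted = 0.534 × 160 = 85.44 mol/s; ν_Q = −2, so ξ = 85.44/2 = 42.72 mol/s.
Outlet amounts (n = n₀ + ν ξ):
  Q: 160 − 2(42.72) = 74.56
  P: 0 + 1(42.72) = 42.72
Total out = 117.3 mol/s; y_P = 42.72 / 117.3 = 0.3643.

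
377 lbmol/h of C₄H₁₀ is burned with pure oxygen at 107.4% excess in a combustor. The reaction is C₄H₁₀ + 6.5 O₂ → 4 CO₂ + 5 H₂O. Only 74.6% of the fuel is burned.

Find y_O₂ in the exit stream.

Stoichiometric O₂ = 6.5 × 377 = 2450 lbmol/h; O₂ fed = 2450 × 2.074 = 5082 lbmol/h.
Fuel reacted = 0.746 × 377 → ξ = 281.2 lbmol/h.
Outlet (n = n₀ + ν ξ):
  C₄H₁₀: 377 − 1(281.2) = 95.76
  O₂: 5082 − 6.5(281.2) = 3254
  CO₂: 0 + 4(281.2) = 1125
  H₂O: 0 + 5(281.2) = 1406
Total out = 5881 lbmol/h; y_O₂ = 3254 / 5881 = 0.5533.

0.553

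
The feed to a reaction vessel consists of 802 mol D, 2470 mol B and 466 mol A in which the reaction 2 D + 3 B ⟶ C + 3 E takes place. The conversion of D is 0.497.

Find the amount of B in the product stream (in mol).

1870 mol

D reacted = 0.497 × 802 = 398.6 mol; ν_D = −2, so ξ = 398.6/2 = 199.3 mol.
Outlet amounts (n = n₀ + ν ξ):
  D: 802 − 2(199.3) = 403.4
  B: 2470 − 3(199.3) = 1872
  C: 0 + 1(199.3) = 199.3
  E: 0 + 3(199.3) = 597.9
  A: 466 (inert)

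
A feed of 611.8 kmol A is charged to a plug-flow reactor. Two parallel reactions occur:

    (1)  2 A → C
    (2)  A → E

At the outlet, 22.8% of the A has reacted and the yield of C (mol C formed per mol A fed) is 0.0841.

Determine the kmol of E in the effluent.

Yield of C: 1ξ₁ / 611.8 = 0.0841 → ξ₁ = 51.45 kmol.
Conversion of A: 2ξ₁ + 1ξ₂ = 0.228 × 611.8 = 139.5 → ξ₂ = 36.59 kmol.
Outlet amounts (n = n₀ + Σ ν·ξ):
  A: 611.8 − 2(51.45) − 1(36.59) = 472.3
  C: 0 + 1(51.45) = 51.45
  E: 0 + 1(36.59) = 36.59

36.6 kmol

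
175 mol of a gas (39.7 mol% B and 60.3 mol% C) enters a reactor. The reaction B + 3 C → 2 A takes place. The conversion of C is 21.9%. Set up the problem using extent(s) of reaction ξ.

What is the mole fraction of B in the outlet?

C reacted = 0.219 × 105.5 = 23.11 mol; ν_C = −3, so ξ = 23.11/3 = 7.703 mol.
Outlet amounts (n = n₀ + ν ξ):
  B: 69.48 − 1(7.703) = 61.77
  C: 105.5 − 3(7.703) = 82.42
  A: 0 + 2(7.703) = 15.41
Total out = 159.6 mol; y_B = 61.77 / 159.6 = 0.3871.

0.387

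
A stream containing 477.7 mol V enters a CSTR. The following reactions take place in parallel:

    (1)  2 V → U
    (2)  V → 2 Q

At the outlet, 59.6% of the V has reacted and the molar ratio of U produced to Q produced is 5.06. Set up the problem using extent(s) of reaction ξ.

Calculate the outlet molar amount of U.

Conversion of V: V consumed = 0.596 × 477.7 = 284.7 mol = 2ξ₁ + 1ξ₂.
Selectivity: 1ξ₁ / (2ξ₂) = 5.06 → ξ₁ = 10.12 ξ₂.
Substitute: (2·10.12 + 1) ξ₂ = 284.7 → ξ₂ = 13.4 mol, ξ₁ = 135.7 mol.
Outlet amounts (n = n₀ + Σ ν·ξ):
  V: 477.7 − 2(135.7) − 1(13.4) = 193
  U: 0 + 1(135.7) = 135.7
  Q: 0 + 2(13.4) = 26.81

136 mol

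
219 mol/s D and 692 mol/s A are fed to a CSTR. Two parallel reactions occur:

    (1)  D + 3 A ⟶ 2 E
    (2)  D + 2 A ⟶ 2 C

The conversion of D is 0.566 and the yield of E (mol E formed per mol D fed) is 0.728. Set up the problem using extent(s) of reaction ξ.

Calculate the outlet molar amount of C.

88.5 mol/s

Yield of E: 2ξ₁ / 219 = 0.728 → ξ₁ = 79.72 mol/s.
Conversion of D: 1ξ₁ + 1ξ₂ = 0.566 × 219 = 124 → ξ₂ = 44.24 mol/s.
Outlet amounts (n = n₀ + Σ ν·ξ):
  D: 219 − 1(79.72) − 1(44.24) = 95.05
  A: 692 − 3(79.72) − 2(44.24) = 364.4
  E: 0 + 2(79.72) = 159.4
  C: 0 + 2(44.24) = 88.48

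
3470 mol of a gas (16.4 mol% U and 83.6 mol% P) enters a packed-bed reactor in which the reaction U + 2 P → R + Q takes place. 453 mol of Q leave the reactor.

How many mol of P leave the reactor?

1990 mol

For Q: n = n₀ + 1ξ → 453 = 0 + 1ξ, giving ξ = 453 mol.
Outlet amounts (n = n₀ + ν ξ):
  U: 569.1 − 1(453) = 116.1
  P: 2901 − 2(453) = 1995
  R: 0 + 1(453) = 453
  Q: 0 + 1(453) = 453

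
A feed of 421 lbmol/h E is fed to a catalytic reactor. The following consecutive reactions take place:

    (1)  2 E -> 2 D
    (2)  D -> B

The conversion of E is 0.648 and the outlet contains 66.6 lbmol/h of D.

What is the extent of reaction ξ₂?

ξ₂ = 206 lbmol/h

Conversion of E: E consumed = 2ξ₁ = 0.648 × 421 → ξ₁ = 136.4 lbmol/h.
D balance: n_D = 0 + 2ξ₁ − 1ξ₂ = 66.6 → ξ₂ = (2·136.4 − 66.6)/1 = 206.2 lbmol/h.
Outlet amounts (n = n₀ + Σ ν·ξ):
  E: 421 − 2(136.4) = 148.2
  D: 0 + 2(136.4) − 1(206.2) = 66.6
  B: 0 + 1(206.2) = 206.2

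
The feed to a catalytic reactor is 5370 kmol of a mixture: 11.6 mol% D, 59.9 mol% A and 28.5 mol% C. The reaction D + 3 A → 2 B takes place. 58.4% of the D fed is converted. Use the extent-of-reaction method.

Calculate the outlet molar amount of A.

2130 kmol

D reacted = 0.584 × 622.9 = 363.8 kmol; ν_D = −1, so ξ = 363.8/1 = 363.8 kmol.
Outlet amounts (n = n₀ + ν ξ):
  D: 622.9 − 1(363.8) = 259.1
  A: 3217 − 3(363.8) = 2125
  B: 0 + 2(363.8) = 727.6
  C: 1530 (inert)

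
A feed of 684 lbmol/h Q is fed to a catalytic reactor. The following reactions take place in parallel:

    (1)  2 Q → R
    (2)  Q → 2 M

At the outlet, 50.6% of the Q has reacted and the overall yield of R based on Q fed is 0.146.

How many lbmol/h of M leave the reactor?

293 lbmol/h

Yield of R: 1ξ₁ / 684 = 0.146 → ξ₁ = 99.86 lbmol/h.
Conversion of Q: 2ξ₁ + 1ξ₂ = 0.506 × 684 = 346.1 → ξ₂ = 146.4 lbmol/h.
Outlet amounts (n = n₀ + Σ ν·ξ):
  Q: 684 − 2(99.86) − 1(146.4) = 337.9
  R: 0 + 1(99.86) = 99.86
  M: 0 + 2(146.4) = 292.8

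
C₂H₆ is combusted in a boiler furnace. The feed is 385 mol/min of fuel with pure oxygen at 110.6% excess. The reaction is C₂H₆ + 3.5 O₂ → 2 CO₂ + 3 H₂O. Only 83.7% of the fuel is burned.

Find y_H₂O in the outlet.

0.286

Stoichiometric O₂ = 3.5 × 385 = 1348 mol/min; O₂ fed = 1348 × 2.106 = 2838 mol/min.
Fuel reacted = 0.837 × 385 → ξ = 322.2 mol/min.
Outlet (n = n₀ + ν ξ):
  C₂H₆: 385 − 1(322.2) = 62.75
  O₂: 2838 − 3.5(322.2) = 1710
  CO₂: 0 + 2(322.2) = 644.5
  H₂O: 0 + 3(322.2) = 966.7
Total out = 3384 mol/min; y_H₂O = 966.7 / 3384 = 0.2857.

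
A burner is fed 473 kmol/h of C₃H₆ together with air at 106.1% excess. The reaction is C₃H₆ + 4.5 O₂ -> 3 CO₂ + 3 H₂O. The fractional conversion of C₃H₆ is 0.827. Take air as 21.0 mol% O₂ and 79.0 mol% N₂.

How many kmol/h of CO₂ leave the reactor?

1170 kmol/h

Stoichiometric O₂ = 4.5 × 473 = 2128 kmol/h; O₂ fed = 2128 × 2.061 = 4387 kmol/h.
N₂ fed = 4387 × 79/21 = 16500 kmol/h.
Fuel reacted = 0.827 × 473 → ξ = 391.2 kmol/h.
Outlet (n = n₀ + ν ξ):
  C₃H₆: 473 − 1(391.2) = 81.83
  O₂: 4387 − 4.5(391.2) = 2627
  N₂: 16500 (inert)
  CO₂: 0 + 3(391.2) = 1174
  H₂O: 0 + 3(391.2) = 1174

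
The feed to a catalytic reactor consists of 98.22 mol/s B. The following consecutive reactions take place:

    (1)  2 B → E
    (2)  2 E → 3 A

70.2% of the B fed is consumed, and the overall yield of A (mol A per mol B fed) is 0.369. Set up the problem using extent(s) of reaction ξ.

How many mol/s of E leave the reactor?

10.3 mol/s

Conversion of B: B consumed = 2ξ₁ = 0.702 × 98.22 → ξ₁ = 34.48 mol/s.
Yield of A: 3ξ₂ / 98.22 = 0.369 → ξ₂ = 12.08 mol/s.
Outlet amounts (n = n₀ + Σ ν·ξ):
  B: 98.22 − 2(34.48) = 29.27
  E: 0 + 1(34.48) − 2(12.08) = 10.31
  A: 0 + 3(12.08) = 36.24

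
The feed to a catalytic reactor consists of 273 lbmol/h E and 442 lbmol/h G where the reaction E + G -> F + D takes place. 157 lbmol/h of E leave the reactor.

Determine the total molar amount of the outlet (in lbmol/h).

For E: n = n₀ − 1ξ → 157 = 273 − 1ξ, giving ξ = 116 lbmol/h.
Outlet amounts (n = n₀ + ν ξ):
  E: 273 − 1(116) = 157
  G: 442 − 1(116) = 326
  F: 0 + 1(116) = 116
  D: 0 + 1(116) = 116
Total out = 157 + 326 + 116 + 116 = 715 lbmol/h.

715 lbmol/h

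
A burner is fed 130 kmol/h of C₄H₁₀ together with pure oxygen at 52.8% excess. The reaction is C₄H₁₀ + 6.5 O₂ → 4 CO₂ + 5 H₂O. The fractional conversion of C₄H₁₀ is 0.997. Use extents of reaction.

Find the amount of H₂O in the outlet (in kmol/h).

Stoichiometric O₂ = 6.5 × 130 = 845 kmol/h; O₂ fed = 845 × 1.528 = 1291 kmol/h.
Fuel reacted = 0.997 × 130 → ξ = 129.6 kmol/h.
Outlet (n = n₀ + ν ξ):
  C₄H₁₀: 130 − 1(129.6) = 0.39
  O₂: 1291 − 6.5(129.6) = 448.7
  CO₂: 0 + 4(129.6) = 518.4
  H₂O: 0 + 5(129.6) = 648.1

648 kmol/h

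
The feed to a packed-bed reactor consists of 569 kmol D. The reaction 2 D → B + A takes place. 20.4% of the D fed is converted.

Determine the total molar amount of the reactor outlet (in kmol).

569 kmol

D reacted = 0.204 × 569 = 116.1 kmol; ν_D = −2, so ξ = 116.1/2 = 58.04 kmol.
Outlet amounts (n = n₀ + ν ξ):
  D: 569 − 2(58.04) = 452.9
  B: 0 + 1(58.04) = 58.04
  A: 0 + 1(58.04) = 58.04
Total out = 452.9 + 58.04 + 58.04 = 569 kmol.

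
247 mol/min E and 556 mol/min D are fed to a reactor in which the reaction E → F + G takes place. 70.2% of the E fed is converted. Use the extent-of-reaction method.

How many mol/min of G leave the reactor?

E reacted = 0.702 × 247 = 173.4 mol/min; ν_E = −1, so ξ = 173.4/1 = 173.4 mol/min.
Outlet amounts (n = n₀ + ν ξ):
  E: 247 − 1(173.4) = 73.61
  F: 0 + 1(173.4) = 173.4
  G: 0 + 1(173.4) = 173.4
  D: 556 (inert)

173 mol/min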